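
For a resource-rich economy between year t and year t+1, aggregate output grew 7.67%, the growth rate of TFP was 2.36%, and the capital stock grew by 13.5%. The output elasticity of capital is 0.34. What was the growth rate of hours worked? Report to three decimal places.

Labor's share = 1 − 0.34 = 0.66.
gY = gA + 0.34×13.5 + 0.66×g.
0.66×g = 7.67 − 2.36 − 4.59 = 0.72.
g = 0.72 / 0.66 = 1.09091%.

Hours worked growth was 1.091%.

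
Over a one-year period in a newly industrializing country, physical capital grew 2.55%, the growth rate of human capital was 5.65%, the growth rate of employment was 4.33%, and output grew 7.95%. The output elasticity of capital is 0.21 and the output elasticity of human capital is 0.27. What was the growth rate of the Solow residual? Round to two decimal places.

Labor's share = 1 − 0.21 − 0.27 = 0.52.
Physical capital: 0.21 × 2.55 = 0.5355 pp.
Human capital: 0.27 × 5.65 = 1.5255 pp.
Employment: 0.52 × 4.33 = 2.2516 pp.
TFP growth = 7.95 − 4.3126 = 3.6374%.

3.64%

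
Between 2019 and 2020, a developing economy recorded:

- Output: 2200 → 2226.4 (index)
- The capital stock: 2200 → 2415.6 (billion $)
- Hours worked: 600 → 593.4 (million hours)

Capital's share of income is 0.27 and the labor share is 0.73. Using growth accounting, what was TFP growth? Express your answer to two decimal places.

-0.64%

Output growth = (2226.4 − 2200) / 2200 = 1.2%.
The capital stock growth = (2415.6 − 2200) / 2200 = 9.8%.
Hours worked growth = (593.4 − 600) / 600 = -1.1%.
Labor's share = 1 − 0.27 = 0.73.
The capital stock: 0.27 × 9.8 = 2.646 pp.
Hours worked: 0.73 × (-1.1) = -0.803 pp.
TFP growth = 1.2 − 1.843 = -0.643%.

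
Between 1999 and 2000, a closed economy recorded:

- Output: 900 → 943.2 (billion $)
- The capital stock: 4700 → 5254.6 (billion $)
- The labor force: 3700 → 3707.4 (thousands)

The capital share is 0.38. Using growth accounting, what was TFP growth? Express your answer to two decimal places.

Output growth = (943.2 − 900) / 900 = 4.8%.
The capital stock growth = (5254.6 − 4700) / 4700 = 11.8%.
The labor force growth = (3707.4 − 3700) / 3700 = 0.2%.
Labor's share = 1 − 0.38 = 0.62.
The capital stock: 0.38 × 11.8 = 4.484 pp.
The labor force: 0.62 × 0.2 = 0.124 pp.
TFP growth = 4.8 − 4.608 = 0.192%.

0.19%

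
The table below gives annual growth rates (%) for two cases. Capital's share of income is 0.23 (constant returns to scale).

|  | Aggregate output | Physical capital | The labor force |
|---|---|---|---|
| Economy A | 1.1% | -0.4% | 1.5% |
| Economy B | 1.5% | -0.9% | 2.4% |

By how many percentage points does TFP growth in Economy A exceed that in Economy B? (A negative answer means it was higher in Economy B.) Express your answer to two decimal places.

Labor's share = 1 − 0.23 = 0.77.
Economy A: TFP = 1.1 + 0.092 − 1.155 = 0.037%.
Economy B: TFP = 1.5 + 0.207 − 1.848 = -0.141%.
Difference = 0.037 − (-0.141) = 0.178 pp.

0.18 percentage points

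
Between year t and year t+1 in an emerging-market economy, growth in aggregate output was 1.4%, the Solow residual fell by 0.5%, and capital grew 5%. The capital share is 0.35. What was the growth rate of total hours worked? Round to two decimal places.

Total hours worked growth was 0.23%.

Labor's share = 1 − 0.35 = 0.65.
gY = gA + 0.35×5 + 0.65×g.
0.65×g = 1.4 + 0.5 − 1.75 = 0.15.
g = 0.15 / 0.65 = 0.2308%.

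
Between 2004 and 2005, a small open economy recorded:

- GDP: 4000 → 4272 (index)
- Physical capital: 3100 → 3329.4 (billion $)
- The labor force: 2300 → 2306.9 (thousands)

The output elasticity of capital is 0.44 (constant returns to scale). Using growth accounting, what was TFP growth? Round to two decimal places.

3.38%

GDP growth = (4272 − 4000) / 4000 = 6.8%.
Physical capital growth = (3329.4 − 3100) / 3100 = 7.4%.
The labor force growth = (2306.9 − 2300) / 2300 = 0.3%.
Labor's share = 1 − 0.44 = 0.56.
Physical capital: 0.44 × 7.4 = 3.256 pp.
The labor force: 0.56 × 0.3 = 0.168 pp.
TFP growth = 6.8 − 3.424 = 3.376%.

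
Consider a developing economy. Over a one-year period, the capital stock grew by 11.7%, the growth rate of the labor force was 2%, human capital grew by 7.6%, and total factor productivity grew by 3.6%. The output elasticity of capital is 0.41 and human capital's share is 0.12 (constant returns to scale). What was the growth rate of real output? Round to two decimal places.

10.25%

Labor's share = 1 − 0.41 − 0.12 = 0.47.
The capital stock: 0.41 × 11.7 = 4.797 pp.
Human capital: 0.12 × 7.6 = 0.912 pp.
The labor force: 0.47 × 2 = 0.94 pp.
Output growth = 3.6 + 6.649 = 10.249%.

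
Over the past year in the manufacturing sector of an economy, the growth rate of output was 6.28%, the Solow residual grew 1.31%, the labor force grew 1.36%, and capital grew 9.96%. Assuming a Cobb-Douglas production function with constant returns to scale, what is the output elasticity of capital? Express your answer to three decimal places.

gY = gA + α·gK + (1−α)·gL, so gY − gA − gL = α(gK − gL).
6.28 − 1.31 − 1.36 = α × (9.96 − 1.36).
3.61 = 8.6 α, so α = 0.41977.

0.420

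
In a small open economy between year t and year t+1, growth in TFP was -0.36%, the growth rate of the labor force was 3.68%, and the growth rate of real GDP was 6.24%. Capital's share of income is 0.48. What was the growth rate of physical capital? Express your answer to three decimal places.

Labor's share = 1 − 0.48 = 0.52.
gY = gA + 0.52×3.68 + 0.48×g.
0.48×g = 6.24 + 0.36 − 1.9136 = 4.6864.
g = 4.6864 / 0.48 = 9.76333%.

Physical capital growth was 9.763%.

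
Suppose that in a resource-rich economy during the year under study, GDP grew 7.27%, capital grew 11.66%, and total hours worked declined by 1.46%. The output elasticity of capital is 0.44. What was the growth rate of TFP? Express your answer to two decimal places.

Labor's share = 1 − 0.44 = 0.56.
Capital: 0.44 × 11.66 = 5.1304 pp.
Total hours worked: 0.56 × (-1.46) = -0.8176 pp.
TFP growth = 7.27 − 4.3128 = 2.9572%.

2.96%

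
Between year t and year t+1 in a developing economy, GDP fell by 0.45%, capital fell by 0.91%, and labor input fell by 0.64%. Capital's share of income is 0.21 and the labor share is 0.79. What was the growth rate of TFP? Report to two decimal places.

Labor's share = 1 − 0.21 = 0.79.
Capital: 0.21 × (-0.91) = -0.1911 pp.
Labor input: 0.79 × (-0.64) = -0.5056 pp.
TFP growth = -0.45 + 0.6967 = 0.2467%.

TFP grew 0.25%.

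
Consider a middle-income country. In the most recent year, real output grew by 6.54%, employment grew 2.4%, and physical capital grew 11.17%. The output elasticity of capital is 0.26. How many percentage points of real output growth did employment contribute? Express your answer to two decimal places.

1.78 percentage points

Labor's share = 1 − 0.26 = 0.74.
Contribution = share × growth = 0.74 × 2.4 = 1.776 pp.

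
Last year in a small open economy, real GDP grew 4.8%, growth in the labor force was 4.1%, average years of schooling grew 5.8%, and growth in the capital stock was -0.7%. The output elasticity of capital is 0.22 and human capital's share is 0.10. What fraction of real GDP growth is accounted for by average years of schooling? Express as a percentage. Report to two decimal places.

12.08%

Average years of schooling contributed 0.1 × 5.8 = 0.58 pp.
Share of growth = 0.58 / 4.8 × 100 = 12.0833%.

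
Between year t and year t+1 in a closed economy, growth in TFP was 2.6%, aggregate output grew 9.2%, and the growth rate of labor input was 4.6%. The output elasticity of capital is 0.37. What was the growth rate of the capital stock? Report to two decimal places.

Labor's share = 1 − 0.37 = 0.63.
gY = gA + 0.63×4.6 + 0.37×g.
0.37×g = 9.2 − 2.6 − 2.898 = 3.702.
g = 3.702 / 0.37 = 10.0054%.

10.01%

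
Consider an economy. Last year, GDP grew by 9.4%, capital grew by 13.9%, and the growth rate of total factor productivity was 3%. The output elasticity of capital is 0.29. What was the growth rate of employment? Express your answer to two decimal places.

3.34%

Labor's share = 1 − 0.29 = 0.71.
gY = gA + 0.29×13.9 + 0.71×g.
0.71×g = 9.4 − 3 − 4.031 = 2.369.
g = 2.369 / 0.71 = 3.3366%.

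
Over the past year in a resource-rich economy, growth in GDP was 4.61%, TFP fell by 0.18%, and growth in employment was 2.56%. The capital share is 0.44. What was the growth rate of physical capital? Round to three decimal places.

Labor's share = 1 − 0.44 = 0.56.
gY = gA + 0.56×2.56 + 0.44×g.
0.44×g = 4.61 + 0.18 − 1.4336 = 3.3564.
g = 3.3564 / 0.44 = 7.62818%.

7.628%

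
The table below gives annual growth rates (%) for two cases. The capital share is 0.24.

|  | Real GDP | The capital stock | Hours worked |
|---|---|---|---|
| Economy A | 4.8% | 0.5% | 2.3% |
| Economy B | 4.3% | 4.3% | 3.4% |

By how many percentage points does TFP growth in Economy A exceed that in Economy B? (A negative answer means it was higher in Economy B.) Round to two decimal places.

Labor's share = 1 − 0.24 = 0.76.
Economy A: TFP = 4.8 − 0.12 − 1.748 = 2.932%.
Economy B: TFP = 4.3 − 1.032 − 2.584 = 0.684%.
Difference = 2.932 − (0.684) = 2.248 pp.

2.25 percentage points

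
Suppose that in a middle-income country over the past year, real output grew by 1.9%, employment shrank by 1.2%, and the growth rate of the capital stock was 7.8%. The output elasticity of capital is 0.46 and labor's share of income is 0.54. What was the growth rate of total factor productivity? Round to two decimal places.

Labor's share = 1 − 0.46 = 0.54.
The capital stock: 0.46 × 7.8 = 3.588 pp.
Employment: 0.54 × (-1.2) = -0.648 pp.
TFP growth = 1.9 − 2.94 = -1.04%.

-1.04%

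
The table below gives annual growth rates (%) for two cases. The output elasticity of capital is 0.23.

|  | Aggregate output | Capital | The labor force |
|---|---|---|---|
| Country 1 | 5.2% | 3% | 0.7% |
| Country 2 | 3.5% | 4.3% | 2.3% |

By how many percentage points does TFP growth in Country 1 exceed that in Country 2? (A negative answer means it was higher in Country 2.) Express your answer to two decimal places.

3.23 percentage points

Labor's share = 1 − 0.23 = 0.77.
Country 1: TFP = 5.2 − 0.69 − 0.539 = 3.971%.
Country 2: TFP = 3.5 − 0.989 − 1.771 = 0.74%.
Difference = 3.971 − (0.74) = 3.231 pp.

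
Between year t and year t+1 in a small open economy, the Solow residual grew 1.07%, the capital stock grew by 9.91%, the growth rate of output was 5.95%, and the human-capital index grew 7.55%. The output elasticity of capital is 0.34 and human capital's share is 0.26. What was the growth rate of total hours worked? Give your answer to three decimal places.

Labor's share = 1 − 0.34 − 0.26 = 0.4.
gY = gA + 0.34×9.91 + 0.26×7.55 + 0.4×g.
0.4×g = 5.95 − 1.07 − 5.3324 = -0.4524.
g = -0.4524 / 0.4 = -1.131%.

-1.131%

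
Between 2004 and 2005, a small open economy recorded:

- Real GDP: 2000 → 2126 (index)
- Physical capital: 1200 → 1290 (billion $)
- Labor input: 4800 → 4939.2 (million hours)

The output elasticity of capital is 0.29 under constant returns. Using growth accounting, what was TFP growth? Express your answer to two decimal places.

Real GDP growth = (2126 − 2000) / 2000 = 6.3%.
Physical capital growth = (1290 − 1200) / 1200 = 7.5%.
Labor input growth = (4939.2 − 4800) / 4800 = 2.9%.
Labor's share = 1 − 0.29 = 0.71.
Physical capital: 0.29 × 7.5 = 2.175 pp.
Labor input: 0.71 × 2.9 = 2.059 pp.
TFP growth = 6.3 − 4.234 = 2.066%.

2.07%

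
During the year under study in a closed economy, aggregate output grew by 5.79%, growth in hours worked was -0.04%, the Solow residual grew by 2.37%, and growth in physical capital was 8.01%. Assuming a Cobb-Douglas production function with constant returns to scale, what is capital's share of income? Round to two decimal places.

gY = gA + α·gK + (1−α)·gL, so gY − gA − gL = α(gK − gL).
5.79 − 2.37 + 0.04 = α × (8.01 − (-0.04)).
3.46 = 8.05 α, so α = 0.4298.

0.43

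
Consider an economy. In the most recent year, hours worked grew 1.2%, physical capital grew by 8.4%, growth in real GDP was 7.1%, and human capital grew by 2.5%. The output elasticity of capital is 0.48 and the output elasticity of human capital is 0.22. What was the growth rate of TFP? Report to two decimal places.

Labor's share = 1 − 0.48 − 0.22 = 0.3.
Physical capital: 0.48 × 8.4 = 4.032 pp.
Human capital: 0.22 × 2.5 = 0.55 pp.
Hours worked: 0.3 × 1.2 = 0.36 pp.
TFP growth = 7.1 − 4.942 = 2.158%.

2.16%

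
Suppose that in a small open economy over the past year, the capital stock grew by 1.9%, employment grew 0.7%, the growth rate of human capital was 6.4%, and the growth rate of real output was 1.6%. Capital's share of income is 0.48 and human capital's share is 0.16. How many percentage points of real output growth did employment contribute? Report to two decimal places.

Labor's share = 1 − 0.48 − 0.16 = 0.36.
Contribution = share × growth = 0.36 × 0.7 = 0.252 pp.

0.25 percentage points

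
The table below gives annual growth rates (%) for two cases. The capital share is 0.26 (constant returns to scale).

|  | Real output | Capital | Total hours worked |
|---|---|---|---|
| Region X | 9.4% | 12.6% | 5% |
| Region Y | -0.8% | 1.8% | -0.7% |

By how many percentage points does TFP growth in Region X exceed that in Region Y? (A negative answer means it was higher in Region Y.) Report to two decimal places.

3.17 percentage points

Labor's share = 1 − 0.26 = 0.74.
Region X: TFP = 9.4 − 3.276 − 3.7 = 2.424%.
Region Y: TFP = -0.8 − 0.468 + 0.518 = -0.75%.
Difference = 2.424 − (-0.75) = 3.174 pp.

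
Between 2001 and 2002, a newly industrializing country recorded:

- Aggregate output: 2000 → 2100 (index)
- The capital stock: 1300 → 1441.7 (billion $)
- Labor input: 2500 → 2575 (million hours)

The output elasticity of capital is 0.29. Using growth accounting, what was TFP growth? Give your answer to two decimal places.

Aggregate output growth = (2100 − 2000) / 2000 = 5%.
The capital stock growth = (1441.7 − 1300) / 1300 = 10.9%.
Labor input growth = (2575 − 2500) / 2500 = 3%.
Labor's share = 1 − 0.29 = 0.71.
The capital stock: 0.29 × 10.9 = 3.161 pp.
Labor input: 0.71 × 3 = 2.13 pp.
TFP growth = 5 − 5.291 = -0.291%.

-0.29%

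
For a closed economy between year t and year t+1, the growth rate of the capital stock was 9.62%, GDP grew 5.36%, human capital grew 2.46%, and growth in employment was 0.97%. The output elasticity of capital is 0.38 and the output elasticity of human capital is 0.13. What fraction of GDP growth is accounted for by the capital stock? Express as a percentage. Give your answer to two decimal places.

68.20%

The capital stock contributed 0.38 × 9.62 = 3.6556 pp.
Share of growth = 3.6556 / 5.36 × 100 = 68.2015%.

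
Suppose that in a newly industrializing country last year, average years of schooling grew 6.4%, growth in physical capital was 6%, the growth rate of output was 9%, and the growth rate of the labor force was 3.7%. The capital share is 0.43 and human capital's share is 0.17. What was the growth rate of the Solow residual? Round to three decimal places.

3.852%

Labor's share = 1 − 0.43 − 0.17 = 0.4.
Physical capital: 0.43 × 6 = 2.58 pp.
Average years of schooling: 0.17 × 6.4 = 1.088 pp.
The labor force: 0.4 × 3.7 = 1.48 pp.
TFP growth = 9 − 5.148 = 3.852%.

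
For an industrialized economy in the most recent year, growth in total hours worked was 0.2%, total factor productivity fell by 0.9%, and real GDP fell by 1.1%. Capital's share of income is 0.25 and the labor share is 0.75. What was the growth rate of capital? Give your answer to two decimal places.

-1.40%

Labor's share = 1 − 0.25 = 0.75.
gY = gA + 0.75×0.2 + 0.25×g.
0.25×g = -1.1 + 0.9 − 0.15 = -0.35.
g = -0.35 / 0.25 = -1.4%.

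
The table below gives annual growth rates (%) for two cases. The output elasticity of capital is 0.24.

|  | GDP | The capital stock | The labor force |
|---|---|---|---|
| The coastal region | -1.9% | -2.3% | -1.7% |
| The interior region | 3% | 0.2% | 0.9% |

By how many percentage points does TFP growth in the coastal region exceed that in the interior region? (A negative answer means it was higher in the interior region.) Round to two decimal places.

-2.32 percentage points

Labor's share = 1 − 0.24 = 0.76.
The coastal region: TFP = -1.9 + 0.552 + 1.292 = -0.056%.
The interior region: TFP = 3 − 0.048 − 0.684 = 2.268%.
Difference = -0.056 − (2.268) = -2.324 pp.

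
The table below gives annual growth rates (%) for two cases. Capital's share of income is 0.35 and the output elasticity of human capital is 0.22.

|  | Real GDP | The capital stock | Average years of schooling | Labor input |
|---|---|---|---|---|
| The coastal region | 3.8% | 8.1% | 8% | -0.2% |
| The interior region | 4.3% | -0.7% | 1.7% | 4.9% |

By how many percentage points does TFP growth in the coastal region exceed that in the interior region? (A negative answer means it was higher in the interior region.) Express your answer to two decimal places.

Labor's share = 1 − 0.35 − 0.22 = 0.43.
The coastal region: TFP = 3.8 − 2.835 − 1.76 + 0.086 = -0.709%.
The interior region: TFP = 4.3 + 0.245 − 0.374 − 2.107 = 2.064%.
Difference = -0.709 − (2.064) = -2.773 pp.

-2.77 percentage points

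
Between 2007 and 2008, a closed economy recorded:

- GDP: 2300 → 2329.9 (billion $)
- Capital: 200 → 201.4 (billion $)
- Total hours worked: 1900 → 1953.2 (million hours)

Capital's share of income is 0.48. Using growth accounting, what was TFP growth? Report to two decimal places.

-0.49%

GDP growth = (2329.9 − 2300) / 2300 = 1.3%.
Capital growth = (201.4 − 200) / 200 = 0.7%.
Total hours worked growth = (1953.2 − 1900) / 1900 = 2.8%.
Labor's share = 1 − 0.48 = 0.52.
Capital: 0.48 × 0.7 = 0.336 pp.
Total hours worked: 0.52 × 2.8 = 1.456 pp.
TFP growth = 1.3 − 1.792 = -0.492%.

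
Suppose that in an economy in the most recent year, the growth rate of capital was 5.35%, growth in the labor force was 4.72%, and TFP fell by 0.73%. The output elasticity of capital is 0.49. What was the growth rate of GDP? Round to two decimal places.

Labor's share = 1 − 0.49 = 0.51.
Capital: 0.49 × 5.35 = 2.6215 pp.
The labor force: 0.51 × 4.72 = 2.4072 pp.
Output growth = -0.73 + 5.0287 = 4.2987%.

4.30%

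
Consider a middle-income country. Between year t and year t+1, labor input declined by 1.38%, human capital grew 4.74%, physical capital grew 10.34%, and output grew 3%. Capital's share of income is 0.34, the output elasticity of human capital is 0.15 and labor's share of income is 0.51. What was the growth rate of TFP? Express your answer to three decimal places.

-0.523%

Labor's share = 1 − 0.34 − 0.15 = 0.51.
Physical capital: 0.34 × 10.34 = 3.5156 pp.
Human capital: 0.15 × 4.74 = 0.711 pp.
Labor input: 0.51 × (-1.38) = -0.7038 pp.
TFP growth = 3 − 3.5228 = -0.5228%.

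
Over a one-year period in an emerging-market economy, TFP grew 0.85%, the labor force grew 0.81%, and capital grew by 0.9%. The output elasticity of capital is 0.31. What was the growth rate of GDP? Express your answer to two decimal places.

GDP grew 1.69%.

Labor's share = 1 − 0.31 = 0.69.
Capital: 0.31 × 0.9 = 0.279 pp.
The labor force: 0.69 × 0.81 = 0.5589 pp.
Output growth = 0.85 + 0.8379 = 1.6879%.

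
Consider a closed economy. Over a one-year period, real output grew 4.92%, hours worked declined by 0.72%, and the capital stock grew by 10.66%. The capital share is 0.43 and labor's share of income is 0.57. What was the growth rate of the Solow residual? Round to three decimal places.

0.747%

Labor's share = 1 − 0.43 = 0.57.
The capital stock: 0.43 × 10.66 = 4.5838 pp.
Hours worked: 0.57 × (-0.72) = -0.4104 pp.
TFP growth = 4.92 − 4.1734 = 0.7466%.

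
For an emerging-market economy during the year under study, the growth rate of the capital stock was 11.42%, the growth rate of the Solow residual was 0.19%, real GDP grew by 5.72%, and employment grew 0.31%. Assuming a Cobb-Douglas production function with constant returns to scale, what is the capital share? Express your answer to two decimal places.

The capital share is 0.47.

gY = gA + α·gK + (1−α)·gL, so gY − gA − gL = α(gK − gL).
5.72 − 0.19 − 0.31 = α × (11.42 − 0.31).
5.22 = 11.11 α, so α = 0.4698.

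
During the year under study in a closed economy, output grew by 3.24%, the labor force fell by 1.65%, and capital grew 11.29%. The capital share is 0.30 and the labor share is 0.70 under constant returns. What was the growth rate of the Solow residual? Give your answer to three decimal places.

Labor's share = 1 − 0.3 = 0.7.
Capital: 0.3 × 11.29 = 3.387 pp.
The labor force: 0.7 × (-1.65) = -1.155 pp.
TFP growth = 3.24 − 2.232 = 1.008%.

1.008%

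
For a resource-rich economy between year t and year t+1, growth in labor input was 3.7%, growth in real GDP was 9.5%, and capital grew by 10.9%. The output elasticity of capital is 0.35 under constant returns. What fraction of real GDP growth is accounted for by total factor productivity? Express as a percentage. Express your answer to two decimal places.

34.53%

Labor's share = 1 − 0.35 = 0.65.
Capital: 0.35 × 10.9 = 3.815 pp.
Labor input: 0.65 × 3.7 = 2.405 pp.
TFP growth = 9.5 − 6.22 = 3.28%.
TFP share of growth = 3.28 / 9.5 × 100 = 34.5263%.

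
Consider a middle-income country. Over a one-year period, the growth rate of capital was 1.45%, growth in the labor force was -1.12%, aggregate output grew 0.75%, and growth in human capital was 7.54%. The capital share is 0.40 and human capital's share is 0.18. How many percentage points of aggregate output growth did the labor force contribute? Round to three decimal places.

Labor's share = 1 − 0.4 − 0.18 = 0.42.
Contribution = share × growth = 0.42 × (-1.12) = -0.4704 pp.

-0.470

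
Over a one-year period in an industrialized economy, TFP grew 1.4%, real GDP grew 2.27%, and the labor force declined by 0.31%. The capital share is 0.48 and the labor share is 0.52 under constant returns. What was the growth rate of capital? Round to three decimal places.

Capital growth was 2.148%.

Labor's share = 1 − 0.48 = 0.52.
gY = gA + 0.52×(-0.31) + 0.48×g.
0.48×g = 2.27 − 1.4 + 0.1612 = 1.0312.
g = 1.0312 / 0.48 = 2.14833%.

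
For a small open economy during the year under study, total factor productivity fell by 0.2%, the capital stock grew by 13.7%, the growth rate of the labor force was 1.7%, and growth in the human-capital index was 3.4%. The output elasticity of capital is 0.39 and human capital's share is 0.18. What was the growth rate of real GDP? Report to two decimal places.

Real GDP grew 6.49%.

Labor's share = 1 − 0.39 − 0.18 = 0.43.
The capital stock: 0.39 × 13.7 = 5.343 pp.
The human-capital index: 0.18 × 3.4 = 0.612 pp.
The labor force: 0.43 × 1.7 = 0.731 pp.
Output growth = -0.2 + 6.686 = 6.486%.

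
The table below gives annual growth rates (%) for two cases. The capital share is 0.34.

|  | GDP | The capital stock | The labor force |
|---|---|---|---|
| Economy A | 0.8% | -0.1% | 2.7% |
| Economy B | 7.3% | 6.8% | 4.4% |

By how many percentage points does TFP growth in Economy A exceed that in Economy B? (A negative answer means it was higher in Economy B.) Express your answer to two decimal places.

Labor's share = 1 − 0.34 = 0.66.
Economy A: TFP = 0.8 + 0.034 − 1.782 = -0.948%.
Economy B: TFP = 7.3 − 2.312 − 2.904 = 2.084%.
Difference = -0.948 − (2.084) = -3.032 pp.

-3.03 percentage points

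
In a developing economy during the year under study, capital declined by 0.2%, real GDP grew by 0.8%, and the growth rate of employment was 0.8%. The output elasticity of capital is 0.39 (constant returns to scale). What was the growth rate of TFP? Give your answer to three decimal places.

TFP growth was 0.390%.

Labor's share = 1 − 0.39 = 0.61.
Capital: 0.39 × (-0.2) = -0.078 pp.
Employment: 0.61 × 0.8 = 0.488 pp.
TFP growth = 0.8 − 0.41 = 0.39%.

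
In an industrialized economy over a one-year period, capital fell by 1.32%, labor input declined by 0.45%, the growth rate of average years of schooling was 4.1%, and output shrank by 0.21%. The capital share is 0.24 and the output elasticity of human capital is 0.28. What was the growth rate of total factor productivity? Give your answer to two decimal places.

Labor's share = 1 − 0.24 − 0.28 = 0.48.
Capital: 0.24 × (-1.32) = -0.3168 pp.
Average years of schooling: 0.28 × 4.1 = 1.148 pp.
Labor input: 0.48 × (-0.45) = -0.216 pp.
TFP growth = -0.21 − 0.6152 = -0.8252%.

-0.83%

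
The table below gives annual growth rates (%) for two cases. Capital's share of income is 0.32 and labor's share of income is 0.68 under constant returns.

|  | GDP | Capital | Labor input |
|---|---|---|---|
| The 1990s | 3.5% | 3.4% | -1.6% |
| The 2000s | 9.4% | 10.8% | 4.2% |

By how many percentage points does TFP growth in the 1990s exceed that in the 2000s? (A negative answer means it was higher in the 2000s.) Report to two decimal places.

0.41 percentage points

Labor's share = 1 − 0.32 = 0.68.
The 1990s: TFP = 3.5 − 1.088 + 1.088 = 3.5%.
The 2000s: TFP = 9.4 − 3.456 − 2.856 = 3.088%.
Difference = 3.5 − (3.088) = 0.412 pp.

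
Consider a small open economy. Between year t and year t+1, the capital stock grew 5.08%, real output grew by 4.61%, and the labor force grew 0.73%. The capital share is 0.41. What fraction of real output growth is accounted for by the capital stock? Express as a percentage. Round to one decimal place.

The capital stock accounted for 45.2% of growth.

The capital stock contributed 0.41 × 5.08 = 2.0828 pp.
Share of growth = 2.0828 / 4.61 × 100 = 45.18%.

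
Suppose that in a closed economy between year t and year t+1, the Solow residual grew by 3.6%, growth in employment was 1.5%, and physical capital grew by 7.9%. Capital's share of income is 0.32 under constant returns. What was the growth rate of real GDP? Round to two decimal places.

Real GDP growth was 7.15%.

Labor's share = 1 − 0.32 = 0.68.
Physical capital: 0.32 × 7.9 = 2.528 pp.
Employment: 0.68 × 1.5 = 1.02 pp.
Output growth = 3.6 + 3.548 = 7.148%.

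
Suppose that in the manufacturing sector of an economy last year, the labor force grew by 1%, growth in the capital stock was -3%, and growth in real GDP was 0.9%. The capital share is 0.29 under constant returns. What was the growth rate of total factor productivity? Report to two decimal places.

1.06%

Labor's share = 1 − 0.29 = 0.71.
The capital stock: 0.29 × (-3) = -0.87 pp.
The labor force: 0.71 × 1 = 0.71 pp.
TFP growth = 0.9 + 0.16 = 1.06%.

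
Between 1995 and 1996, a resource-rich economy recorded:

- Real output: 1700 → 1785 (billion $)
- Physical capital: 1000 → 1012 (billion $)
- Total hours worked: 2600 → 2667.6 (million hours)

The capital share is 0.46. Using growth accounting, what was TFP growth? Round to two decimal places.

Real output growth = (1785 − 1700) / 1700 = 5%.
Physical capital growth = (1012 − 1000) / 1000 = 1.2%.
Total hours worked growth = (2667.6 − 2600) / 2600 = 2.6%.
Labor's share = 1 − 0.46 = 0.54.
Physical capital: 0.46 × 1.2 = 0.552 pp.
Total hours worked: 0.54 × 2.6 = 1.404 pp.
TFP growth = 5 − 1.956 = 3.044%.

TFP grew 3.04%.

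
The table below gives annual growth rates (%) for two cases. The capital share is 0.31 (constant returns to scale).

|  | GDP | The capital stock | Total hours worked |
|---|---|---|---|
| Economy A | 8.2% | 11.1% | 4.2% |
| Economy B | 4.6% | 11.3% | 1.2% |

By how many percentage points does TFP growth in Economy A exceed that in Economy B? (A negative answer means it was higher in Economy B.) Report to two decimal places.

Labor's share = 1 − 0.31 = 0.69.
Economy A: TFP = 8.2 − 3.441 − 2.898 = 1.861%.
Economy B: TFP = 4.6 − 3.503 − 0.828 = 0.269%.
Difference = 1.861 − (0.269) = 1.592 pp.

1.59 percentage points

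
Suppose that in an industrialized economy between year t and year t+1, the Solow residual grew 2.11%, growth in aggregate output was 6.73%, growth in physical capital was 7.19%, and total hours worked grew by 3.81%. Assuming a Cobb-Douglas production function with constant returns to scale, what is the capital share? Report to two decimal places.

gY = gA + α·gK + (1−α)·gL, so gY − gA − gL = α(gK − gL).
6.73 − 2.11 − 3.81 = α × (7.19 − 3.81).
0.81 = 3.38 α, so α = 0.2396.

0.24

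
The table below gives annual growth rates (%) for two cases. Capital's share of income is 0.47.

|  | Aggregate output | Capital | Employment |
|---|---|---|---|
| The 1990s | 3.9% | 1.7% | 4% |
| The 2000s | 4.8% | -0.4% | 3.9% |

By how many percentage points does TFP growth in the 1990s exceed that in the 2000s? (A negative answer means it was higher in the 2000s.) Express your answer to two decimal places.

-1.94 percentage points

Labor's share = 1 − 0.47 = 0.53.
The 1990s: TFP = 3.9 − 0.799 − 2.12 = 0.981%.
The 2000s: TFP = 4.8 + 0.188 − 2.067 = 2.921%.
Difference = 0.981 − (2.921) = -1.94 pp.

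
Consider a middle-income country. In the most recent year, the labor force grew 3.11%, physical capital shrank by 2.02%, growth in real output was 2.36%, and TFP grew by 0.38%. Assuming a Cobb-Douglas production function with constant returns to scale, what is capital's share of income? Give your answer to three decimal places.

0.220

gY = gA + α·gK + (1−α)·gL, so gY − gA − gL = α(gK − gL).
2.36 − 0.38 − 3.11 = α × (-2.02 − 3.11).
-1.13 = -5.13 α, so α = 0.22027.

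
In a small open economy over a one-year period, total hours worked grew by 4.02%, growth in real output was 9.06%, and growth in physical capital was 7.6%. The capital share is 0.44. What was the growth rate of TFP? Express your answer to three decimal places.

Labor's share = 1 − 0.44 = 0.56.
Physical capital: 0.44 × 7.6 = 3.344 pp.
Total hours worked: 0.56 × 4.02 = 2.2512 pp.
TFP growth = 9.06 − 5.5952 = 3.4648%.

TFP growth was 3.465%.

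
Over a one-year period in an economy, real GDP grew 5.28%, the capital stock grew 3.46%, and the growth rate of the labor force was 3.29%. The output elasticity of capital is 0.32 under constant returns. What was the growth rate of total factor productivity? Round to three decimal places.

Labor's share = 1 − 0.32 = 0.68.
The capital stock: 0.32 × 3.46 = 1.1072 pp.
The labor force: 0.68 × 3.29 = 2.2372 pp.
TFP growth = 5.28 − 3.3444 = 1.9356%.

Total factor productivity grew 1.936%.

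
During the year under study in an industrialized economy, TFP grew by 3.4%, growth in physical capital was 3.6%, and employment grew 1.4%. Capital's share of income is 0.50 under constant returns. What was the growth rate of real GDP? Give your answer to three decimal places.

Labor's share = 1 − 0.5 = 0.5.
Physical capital: 0.5 × 3.6 = 1.8 pp.
Employment: 0.5 × 1.4 = 0.7 pp.
Output growth = 3.4 + 2.5 = 5.9%.

5.900%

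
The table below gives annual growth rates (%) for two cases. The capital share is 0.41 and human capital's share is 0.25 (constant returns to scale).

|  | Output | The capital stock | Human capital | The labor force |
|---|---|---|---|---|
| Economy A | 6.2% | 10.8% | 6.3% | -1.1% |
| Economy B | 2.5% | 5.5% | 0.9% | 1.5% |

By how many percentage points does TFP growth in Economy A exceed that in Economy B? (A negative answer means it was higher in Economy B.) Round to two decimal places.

1.06 percentage points

Labor's share = 1 − 0.41 − 0.25 = 0.34.
Economy A: TFP = 6.2 − 4.428 − 1.575 + 0.374 = 0.571%.
Economy B: TFP = 2.5 − 2.255 − 0.225 − 0.51 = -0.49%.
Difference = 0.571 − (-0.49) = 1.061 pp.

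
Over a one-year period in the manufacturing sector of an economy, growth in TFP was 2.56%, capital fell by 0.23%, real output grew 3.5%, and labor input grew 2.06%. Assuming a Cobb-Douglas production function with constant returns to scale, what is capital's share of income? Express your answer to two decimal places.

gY = gA + α·gK + (1−α)·gL, so gY − gA − gL = α(gK − gL).
3.5 − 2.56 − 2.06 = α × (-0.23 − 2.06).
-1.12 = -2.29 α, so α = 0.4891.

Capital's share of income is 0.49.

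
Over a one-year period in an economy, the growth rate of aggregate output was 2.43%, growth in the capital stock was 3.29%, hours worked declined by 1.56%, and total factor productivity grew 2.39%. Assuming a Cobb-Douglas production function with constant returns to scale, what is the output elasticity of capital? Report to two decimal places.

gY = gA + α·gK + (1−α)·gL, so gY − gA − gL = α(gK − gL).
2.43 − 2.39 + 1.56 = α × (3.29 − (-1.56)).
1.6 = 4.85 α, so α = 0.3299.

α = 0.33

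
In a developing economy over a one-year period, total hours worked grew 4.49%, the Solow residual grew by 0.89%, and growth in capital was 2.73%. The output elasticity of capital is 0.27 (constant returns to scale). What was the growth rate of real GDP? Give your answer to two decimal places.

Labor's share = 1 − 0.27 = 0.73.
Capital: 0.27 × 2.73 = 0.7371 pp.
Total hours worked: 0.73 × 4.49 = 3.2777 pp.
Output growth = 0.89 + 4.0148 = 4.9048%.

4.90%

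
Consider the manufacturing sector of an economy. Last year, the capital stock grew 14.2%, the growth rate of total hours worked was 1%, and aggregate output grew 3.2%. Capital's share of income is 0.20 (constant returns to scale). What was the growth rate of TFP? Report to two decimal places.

-0.44%

Labor's share = 1 − 0.2 = 0.8.
The capital stock: 0.2 × 14.2 = 2.84 pp.
Total hours worked: 0.8 × 1 = 0.8 pp.
TFP growth = 3.2 − 3.64 = -0.44%.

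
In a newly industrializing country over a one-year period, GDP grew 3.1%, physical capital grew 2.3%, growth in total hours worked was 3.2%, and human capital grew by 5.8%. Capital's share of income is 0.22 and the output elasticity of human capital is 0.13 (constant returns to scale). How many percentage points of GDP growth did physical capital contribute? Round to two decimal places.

0.51 pp

Contribution = share × growth = 0.22 × 2.3 = 0.506 pp.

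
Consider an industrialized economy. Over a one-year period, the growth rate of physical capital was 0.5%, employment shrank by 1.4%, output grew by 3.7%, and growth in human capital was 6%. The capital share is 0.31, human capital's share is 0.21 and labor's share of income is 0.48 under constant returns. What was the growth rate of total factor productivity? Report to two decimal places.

2.96%

Labor's share = 1 − 0.31 − 0.21 = 0.48.
Physical capital: 0.31 × 0.5 = 0.155 pp.
Human capital: 0.21 × 6 = 1.26 pp.
Employment: 0.48 × (-1.4) = -0.672 pp.
TFP growth = 3.7 − 0.743 = 2.957%.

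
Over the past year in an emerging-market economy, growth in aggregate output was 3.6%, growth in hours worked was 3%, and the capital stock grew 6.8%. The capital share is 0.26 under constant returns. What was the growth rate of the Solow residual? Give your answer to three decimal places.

Labor's share = 1 − 0.26 = 0.74.
The capital stock: 0.26 × 6.8 = 1.768 pp.
Hours worked: 0.74 × 3 = 2.22 pp.
TFP growth = 3.6 − 3.988 = -0.388%.

-0.388%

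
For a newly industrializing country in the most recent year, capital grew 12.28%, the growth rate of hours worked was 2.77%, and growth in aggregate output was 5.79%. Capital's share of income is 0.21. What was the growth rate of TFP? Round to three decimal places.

Labor's share = 1 − 0.21 = 0.79.
Capital: 0.21 × 12.28 = 2.5788 pp.
Hours worked: 0.79 × 2.77 = 2.1883 pp.
TFP growth = 5.79 − 4.7671 = 1.0229%.

1.023%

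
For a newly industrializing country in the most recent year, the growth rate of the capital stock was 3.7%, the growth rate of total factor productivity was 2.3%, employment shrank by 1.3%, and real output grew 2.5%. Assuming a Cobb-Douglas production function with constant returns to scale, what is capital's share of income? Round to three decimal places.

gY = gA + α·gK + (1−α)·gL, so gY − gA − gL = α(gK − gL).
2.5 − 2.3 + 1.3 = α × (3.7 − (-1.3)).
1.5 = 5 α, so α = 0.3.

α = 0.300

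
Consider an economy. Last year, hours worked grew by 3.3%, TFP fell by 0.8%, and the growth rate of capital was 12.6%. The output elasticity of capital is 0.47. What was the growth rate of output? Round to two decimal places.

Labor's share = 1 − 0.47 = 0.53.
Capital: 0.47 × 12.6 = 5.922 pp.
Hours worked: 0.53 × 3.3 = 1.749 pp.
Output growth = -0.8 + 7.671 = 6.871%.

6.87%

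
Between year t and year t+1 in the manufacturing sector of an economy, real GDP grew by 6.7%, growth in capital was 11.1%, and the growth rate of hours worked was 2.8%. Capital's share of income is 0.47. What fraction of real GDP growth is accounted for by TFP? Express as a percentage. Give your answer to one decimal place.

TFP accounted for 0.0% of growth.

Labor's share = 1 − 0.47 = 0.53.
Capital: 0.47 × 11.1 = 5.217 pp.
Hours worked: 0.53 × 2.8 = 1.484 pp.
TFP growth = 6.7 − 6.701 = -0.001%.
TFP share of growth = -0.001 / 6.7 × 100 = -0.015%.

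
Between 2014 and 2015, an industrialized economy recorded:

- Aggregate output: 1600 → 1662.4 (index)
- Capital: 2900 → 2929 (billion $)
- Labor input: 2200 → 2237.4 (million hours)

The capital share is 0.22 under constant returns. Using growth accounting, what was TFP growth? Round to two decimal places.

Aggregate output growth = (1662.4 − 1600) / 1600 = 3.9%.
Capital growth = (2929 − 2900) / 2900 = 1%.
Labor input growth = (2237.4 − 2200) / 2200 = 1.7%.
Labor's share = 1 − 0.22 = 0.78.
Capital: 0.22 × 1 = 0.22 pp.
Labor input: 0.78 × 1.7 = 1.326 pp.
TFP growth = 3.9 − 1.546 = 2.354%.

TFP growth was 2.35%.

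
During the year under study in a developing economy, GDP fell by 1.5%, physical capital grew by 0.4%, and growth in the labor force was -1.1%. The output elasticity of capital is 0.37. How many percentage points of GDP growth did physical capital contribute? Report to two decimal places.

0.15 percentage points

Contribution = share × growth = 0.37 × 0.4 = 0.148 pp.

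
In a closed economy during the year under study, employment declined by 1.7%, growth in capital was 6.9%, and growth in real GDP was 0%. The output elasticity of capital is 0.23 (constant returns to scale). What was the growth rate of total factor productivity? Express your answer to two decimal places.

-0.28%

Labor's share = 1 − 0.23 = 0.77.
Capital: 0.23 × 6.9 = 1.587 pp.
Employment: 0.77 × (-1.7) = -1.309 pp.
TFP growth = 0 − 0.278 = -0.278%.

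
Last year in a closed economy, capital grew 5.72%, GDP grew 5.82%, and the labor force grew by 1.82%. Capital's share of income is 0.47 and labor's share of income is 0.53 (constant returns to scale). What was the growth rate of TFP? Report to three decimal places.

Labor's share = 1 − 0.47 = 0.53.
Capital: 0.47 × 5.72 = 2.6884 pp.
The labor force: 0.53 × 1.82 = 0.9646 pp.
TFP growth = 5.82 − 3.653 = 2.167%.

2.167%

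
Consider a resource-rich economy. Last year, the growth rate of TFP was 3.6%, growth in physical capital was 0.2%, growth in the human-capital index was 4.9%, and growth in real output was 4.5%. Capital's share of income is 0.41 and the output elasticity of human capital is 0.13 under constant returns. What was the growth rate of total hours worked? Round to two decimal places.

0.39%

Labor's share = 1 − 0.41 − 0.13 = 0.46.
gY = gA + 0.41×0.2 + 0.13×4.9 + 0.46×g.
0.46×g = 4.5 − 3.6 − 0.719 = 0.181.
g = 0.181 / 0.46 = 0.3935%.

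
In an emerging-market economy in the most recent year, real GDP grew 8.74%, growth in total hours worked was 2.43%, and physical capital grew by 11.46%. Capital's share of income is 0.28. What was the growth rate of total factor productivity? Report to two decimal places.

3.78%

Labor's share = 1 − 0.28 = 0.72.
Physical capital: 0.28 × 11.46 = 3.2088 pp.
Total hours worked: 0.72 × 2.43 = 1.7496 pp.
TFP growth = 8.74 − 4.9584 = 3.7816%.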